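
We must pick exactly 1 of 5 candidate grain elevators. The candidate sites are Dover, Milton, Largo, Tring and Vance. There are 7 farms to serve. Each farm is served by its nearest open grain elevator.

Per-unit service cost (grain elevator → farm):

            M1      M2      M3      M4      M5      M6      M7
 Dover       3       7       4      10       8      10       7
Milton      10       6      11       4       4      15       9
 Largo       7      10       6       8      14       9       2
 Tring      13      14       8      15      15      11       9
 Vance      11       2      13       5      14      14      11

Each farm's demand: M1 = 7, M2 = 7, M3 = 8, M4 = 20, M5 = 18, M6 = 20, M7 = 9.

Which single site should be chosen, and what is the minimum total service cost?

Choose Dover only; total service cost 709.

With exactly 1 open, each farm uses its cheapest among the chosen.
{Dover}: M1→Dover 3·7=21, M2→Dover 7·7=49, M3→Dover 4·8=32, M4→Dover 10·20=200, M5→Dover 8·18=144, M6→Dover 10·20=200, M7→Dover 7·9=63. Service cost 709.
{Milton}: service cost 733
{Largo}: service cost 777
Among all 5 size-1 choices, {Dover} is lowest.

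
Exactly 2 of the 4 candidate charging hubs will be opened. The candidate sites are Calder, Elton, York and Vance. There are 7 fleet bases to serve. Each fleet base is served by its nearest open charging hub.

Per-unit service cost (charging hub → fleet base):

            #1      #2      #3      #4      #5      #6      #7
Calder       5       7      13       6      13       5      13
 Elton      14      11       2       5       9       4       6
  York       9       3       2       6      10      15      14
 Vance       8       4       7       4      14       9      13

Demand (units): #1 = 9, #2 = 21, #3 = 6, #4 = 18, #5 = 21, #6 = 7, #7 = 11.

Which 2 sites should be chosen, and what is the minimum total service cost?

With exactly 2 open, each fleet base uses its cheapest among the chosen.
{Elton, Vance}: #1→Vance 8·9=72, #2→Vance 4·21=84, #3→Elton 2·6=12, #4→Vance 4·18=72, #5→Elton 9·21=189, #6→Elton 4·7=28, #7→Elton 6·11=66. Service cost 523.
{Elton, York}: service cost 529
{Calder, Elton}: service cost 577
Among all 6 size-2 choices, {Elton, Vance} is lowest.

Choose Elton and Vance; total service cost 523.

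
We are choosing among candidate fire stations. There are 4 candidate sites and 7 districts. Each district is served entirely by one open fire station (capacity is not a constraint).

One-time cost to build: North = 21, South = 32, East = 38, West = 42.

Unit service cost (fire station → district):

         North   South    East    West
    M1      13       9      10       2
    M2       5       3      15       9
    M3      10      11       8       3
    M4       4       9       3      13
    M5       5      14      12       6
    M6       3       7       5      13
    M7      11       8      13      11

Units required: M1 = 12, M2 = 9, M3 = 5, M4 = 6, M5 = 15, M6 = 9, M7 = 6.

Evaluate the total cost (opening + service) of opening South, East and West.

Each district is assigned to its cheapest site among the open ones.
{South, East, West}: M1→West 2·12=24, M2→South 3·9=27, M3→West 3·5=15, M4→East 3·6=18, M5→West 6·15=90, M6→East 5·9=45, M7→South 8·6=48. Service 267; fixed 112; total 379.

Total cost: 379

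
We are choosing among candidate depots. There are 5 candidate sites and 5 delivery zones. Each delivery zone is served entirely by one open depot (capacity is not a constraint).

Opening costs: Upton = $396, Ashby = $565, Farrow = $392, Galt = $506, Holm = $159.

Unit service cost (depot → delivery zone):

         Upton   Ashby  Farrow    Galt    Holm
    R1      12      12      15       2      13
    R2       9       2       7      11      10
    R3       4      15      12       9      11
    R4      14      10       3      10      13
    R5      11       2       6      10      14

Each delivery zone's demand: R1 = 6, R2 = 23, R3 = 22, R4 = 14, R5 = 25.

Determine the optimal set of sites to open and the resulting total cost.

Open Farrow only; minimum total cost 1099.

For any fixed open set, each delivery zone goes to its cheapest open site; total = fixed + service.
{Farrow}: R1→Farrow 15·6=90, R2→Farrow 7·23=161, R3→Farrow 12·22=264, R4→Farrow 3·14=42, R5→Farrow 6·25=150. Service 707; fixed 392; total 1099.
{Ashby}: R1→Ashby 12·6=72, R2→Ashby 2·23=46, R3→Ashby 15·22=330, R4→Ashby 10·14=140, R5→Ashby 2·25=50. Service 638; fixed 565; total 1203.
{Farrow, Holm}: R1→Holm 13·6=78, R2→Farrow 7·23=161, R3→Holm 11·22=242, R4→Farrow 3·14=42, R5→Farrow 6·25=150. Service 673; fixed 551; total 1224.
{Upton, Ashby, Farrow, Galt, Holm}: R1→Galt 2·6=12, R2→Ashby 2·23=46, R3→Upton 4·22=88, R4→Farrow 3·14=42, R5→Ashby 2·25=50. Service 238; fixed 2018; total 2256.
No other subset beats 1099.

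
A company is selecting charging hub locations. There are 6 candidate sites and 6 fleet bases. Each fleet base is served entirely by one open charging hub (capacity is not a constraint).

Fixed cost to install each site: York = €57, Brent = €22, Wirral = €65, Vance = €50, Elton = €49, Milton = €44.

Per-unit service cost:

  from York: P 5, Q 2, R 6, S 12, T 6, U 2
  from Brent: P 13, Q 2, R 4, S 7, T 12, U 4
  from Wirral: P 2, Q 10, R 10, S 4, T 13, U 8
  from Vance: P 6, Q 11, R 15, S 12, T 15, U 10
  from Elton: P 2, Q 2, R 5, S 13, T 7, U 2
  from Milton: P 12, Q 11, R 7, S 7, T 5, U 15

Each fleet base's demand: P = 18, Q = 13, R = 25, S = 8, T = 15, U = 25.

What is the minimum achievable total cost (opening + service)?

For any fixed open set, each fleet base goes to its cheapest open site; total = fixed + service.
{Brent, Elton}: P→Elton 2·18=36, Q→Brent 2·13=26, R→Brent 4·25=100, S→Brent 7·8=56, T→Elton 7·15=105, U→Elton 2·25=50. Service 373; fixed 71; total 444.
{Brent, Elton, Milton}: P→Elton 2·18=36, Q→Brent 2·13=26, R→Brent 4·25=100, S→Brent 7·8=56, T→Milton 5·15=75, U→Elton 2·25=50. Service 343; fixed 115; total 458.
{Elton, Milton}: service 368 + fixed 93 = 461
{York, Brent, Wirral, Vance, Elton, Milton}: service 319 + fixed 287 = 606
No other subset beats 444.

Minimum total cost: 444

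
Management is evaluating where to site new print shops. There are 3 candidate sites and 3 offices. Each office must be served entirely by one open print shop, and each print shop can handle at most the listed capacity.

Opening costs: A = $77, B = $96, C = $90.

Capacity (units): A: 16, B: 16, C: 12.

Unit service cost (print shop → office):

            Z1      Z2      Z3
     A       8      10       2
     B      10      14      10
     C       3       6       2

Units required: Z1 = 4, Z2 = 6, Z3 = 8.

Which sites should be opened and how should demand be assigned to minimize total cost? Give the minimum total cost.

Minimum total cost: 231

Open {A, C}: Z1→C 3·4=12, Z2→C 6·6=36, Z3→A 2·8=16.
Loads: A carries 8/16, C carries 10/12. Service 64; fixed 167; total 231.
Next best feasible plan costs 251.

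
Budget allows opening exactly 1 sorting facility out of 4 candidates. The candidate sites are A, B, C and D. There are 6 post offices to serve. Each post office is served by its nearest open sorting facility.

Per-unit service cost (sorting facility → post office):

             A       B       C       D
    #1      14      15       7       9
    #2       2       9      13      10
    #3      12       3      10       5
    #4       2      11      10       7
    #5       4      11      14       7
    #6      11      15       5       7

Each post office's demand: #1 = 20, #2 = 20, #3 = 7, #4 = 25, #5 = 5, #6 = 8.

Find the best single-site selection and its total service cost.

Choose A only; total service cost 562.

With exactly 1 open, each post office uses its cheapest among the chosen.
{A}: #1→A 14·20=280, #2→A 2·20=40, #3→A 12·7=84, #4→A 2·25=50, #5→A 4·5=20, #6→A 11·8=88. Service cost 562.
{D}: service cost 681
{C}: service cost 830
Among all 4 size-1 choices, {A} is lowest.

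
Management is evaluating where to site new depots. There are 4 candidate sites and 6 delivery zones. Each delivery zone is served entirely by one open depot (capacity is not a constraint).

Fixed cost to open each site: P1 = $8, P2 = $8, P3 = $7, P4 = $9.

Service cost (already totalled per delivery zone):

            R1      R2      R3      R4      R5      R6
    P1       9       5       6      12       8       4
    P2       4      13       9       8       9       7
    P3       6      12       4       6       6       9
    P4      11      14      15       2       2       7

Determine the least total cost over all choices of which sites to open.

For any fixed open set, each delivery zone goes to its cheapest open site; total = fixed + service.
{P1, P4}: R1→P1 9, R2→P1 5, R3→P1 6, R4→P4 2, R5→P4 2, R6→P1 4. Service 28; fixed 17; total 45.
{P1, P3}: R1→P3 6, R2→P1 5, R3→P3 4, R4→P3 6, R5→P3 6, R6→P1 4. Service 31; fixed 15; total 46.
{P1, P3, P4}: service 23 + fixed 24 = 47
{P1, P2, P3, P4}: service 21 + fixed 32 = 53
(All 15 nonempty subsets were checked; P1 and P4 is lowest.)

Minimum total cost: 45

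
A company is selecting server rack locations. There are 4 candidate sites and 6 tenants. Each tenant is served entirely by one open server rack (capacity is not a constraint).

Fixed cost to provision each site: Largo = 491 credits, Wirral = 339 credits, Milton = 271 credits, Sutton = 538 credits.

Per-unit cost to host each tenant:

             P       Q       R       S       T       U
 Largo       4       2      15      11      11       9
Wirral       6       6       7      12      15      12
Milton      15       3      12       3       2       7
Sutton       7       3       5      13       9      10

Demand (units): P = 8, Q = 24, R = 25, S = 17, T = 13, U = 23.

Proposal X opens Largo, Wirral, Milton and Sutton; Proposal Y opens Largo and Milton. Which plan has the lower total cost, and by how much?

Proposal Y is cheaper by 702.

Proposal X: {Largo, Wirral, Milton, Sutton}: P→Largo 4·8=32, Q→Largo 2·24=48, R→Sutton 5·25=125, S→Milton 3·17=51, T→Milton 2·13=26, U→Milton 7·23=161. Service 443; fixed 1639; total 2082.
Proposal Y: {Largo, Milton}: P→Largo 4·8=32, Q→Largo 2·24=48, R→Milton 12·25=300, S→Milton 3·17=51, T→Milton 2·13=26, U→Milton 7·23=161. Service 618; fixed 762; total 1380.
Difference: |2082 − 1380| = 702.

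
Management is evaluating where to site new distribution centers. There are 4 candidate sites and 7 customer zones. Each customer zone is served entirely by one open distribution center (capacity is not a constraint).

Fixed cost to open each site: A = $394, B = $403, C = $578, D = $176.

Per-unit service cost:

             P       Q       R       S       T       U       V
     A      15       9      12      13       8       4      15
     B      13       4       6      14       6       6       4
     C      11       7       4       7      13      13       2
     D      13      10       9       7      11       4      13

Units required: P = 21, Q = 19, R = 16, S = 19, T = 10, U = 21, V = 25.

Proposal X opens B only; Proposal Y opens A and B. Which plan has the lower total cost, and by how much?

Proposal X: {B}: P→B 13·21=273, Q→B 4·19=76, R→B 6·16=96, S→B 14·19=266, T→B 6·10=60, U→B 6·21=126, V→B 4·25=100. Service 997; fixed 403; total 1400.
Proposal Y: {A, B}: P→B 13·21=273, Q→B 4·19=76, R→B 6·16=96, S→A 13·19=247, T→B 6·10=60, U→A 4·21=84, V→B 4·25=100. Service 936; fixed 797; total 1733.
Difference: |1400 − 1733| = 333.

Proposal X is cheaper by 333.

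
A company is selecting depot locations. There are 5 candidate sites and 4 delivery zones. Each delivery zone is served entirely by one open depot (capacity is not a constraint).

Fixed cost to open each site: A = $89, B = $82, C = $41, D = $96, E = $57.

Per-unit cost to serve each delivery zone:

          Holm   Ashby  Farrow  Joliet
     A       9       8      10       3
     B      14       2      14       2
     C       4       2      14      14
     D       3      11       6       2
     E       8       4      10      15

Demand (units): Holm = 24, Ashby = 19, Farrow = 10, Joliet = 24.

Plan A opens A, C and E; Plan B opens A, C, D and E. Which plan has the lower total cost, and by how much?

Plan A: {A, C, E}: Holm→C 4·24=96, Ashby→C 2·19=38, Farrow→A 10·10=100, Joliet→A 3·24=72. Service 306; fixed 187; total 493.
Plan B: {A, C, D, E}: Holm→D 3·24=72, Ashby→C 2·19=38, Farrow→D 6·10=60, Joliet→D 2·24=48. Service 218; fixed 283; total 501.
Difference: |493 − 501| = 8.

Plan A is cheaper by 8.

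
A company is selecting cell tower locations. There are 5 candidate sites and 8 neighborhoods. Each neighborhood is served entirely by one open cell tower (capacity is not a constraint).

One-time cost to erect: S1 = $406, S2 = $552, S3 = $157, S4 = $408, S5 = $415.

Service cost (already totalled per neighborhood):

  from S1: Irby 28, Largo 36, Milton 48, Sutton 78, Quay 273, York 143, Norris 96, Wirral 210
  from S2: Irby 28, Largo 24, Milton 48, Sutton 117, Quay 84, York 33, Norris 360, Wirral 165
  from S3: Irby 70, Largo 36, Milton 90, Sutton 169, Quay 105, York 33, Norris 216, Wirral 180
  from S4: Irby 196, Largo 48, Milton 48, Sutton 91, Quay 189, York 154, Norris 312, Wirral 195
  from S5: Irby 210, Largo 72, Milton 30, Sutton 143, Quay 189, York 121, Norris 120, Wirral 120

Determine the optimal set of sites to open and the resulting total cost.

For any fixed open set, each neighborhood goes to its cheapest open site; total = fixed + service.
{S3}: Irby→S3 70, Largo→S3 36, Milton→S3 90, Sutton→S3 169, Quay→S3 105, York→S3 33, Norris→S3 216, Wirral→S3 180. Service 899; fixed 157; total 1056.
{S1, S3}: service 604 + fixed 563 = 1167
{S3, S5}: Irby→S3 70, Largo→S3 36, Milton→S5 30, Sutton→S5 143, Quay→S3 105, York→S3 33, Norris→S5 120, Wirral→S5 120. Service 657; fixed 572; total 1229.
{S1, S2, S3, S4, S5}: service 493 + fixed 1938 = 2431
No other subset beats 1056.

Open S3 only; minimum total cost 1056.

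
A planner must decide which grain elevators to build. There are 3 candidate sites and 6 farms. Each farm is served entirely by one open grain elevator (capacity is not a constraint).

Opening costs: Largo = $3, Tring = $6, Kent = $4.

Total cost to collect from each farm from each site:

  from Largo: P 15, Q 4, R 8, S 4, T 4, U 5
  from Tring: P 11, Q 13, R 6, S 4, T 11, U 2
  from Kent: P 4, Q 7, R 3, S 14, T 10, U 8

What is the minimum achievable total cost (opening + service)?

For any fixed open set, each farm goes to its cheapest open site; total = fixed + service.
{Largo, Kent}: P→Kent 4, Q→Largo 4, R→Kent 3, S→Largo 4, T→Largo 4, U→Largo 5. Service 24; fixed 7; total 31.
{Largo, Tring, Kent}: P→Kent 4, Q→Largo 4, R→Kent 3, S→Largo 4, T→Largo 4, U→Tring 2. Service 21; fixed 13; total 34.
{Largo, Tring}: service 31 + fixed 9 = 40
{Largo}: P→Largo 15, Q→Largo 4, R→Largo 8, S→Largo 4, T→Largo 4, U→Largo 5. Service 40; fixed 3; total 43.
No other subset beats 31.

Minimum total cost: 31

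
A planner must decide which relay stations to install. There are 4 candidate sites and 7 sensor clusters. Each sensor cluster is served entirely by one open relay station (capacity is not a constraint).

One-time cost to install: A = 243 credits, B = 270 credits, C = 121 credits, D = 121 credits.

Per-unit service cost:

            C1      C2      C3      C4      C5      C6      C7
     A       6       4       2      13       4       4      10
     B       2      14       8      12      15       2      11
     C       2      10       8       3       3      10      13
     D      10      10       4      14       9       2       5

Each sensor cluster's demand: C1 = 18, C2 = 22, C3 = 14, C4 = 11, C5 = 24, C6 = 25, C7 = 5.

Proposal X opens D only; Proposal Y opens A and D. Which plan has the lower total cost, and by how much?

Proposal X: {D}: C1→D 10·18=180, C2→D 10·22=220, C3→D 4·14=56, C4→D 14·11=154, C5→D 9·24=216, C6→D 2·25=50, C7→D 5·5=25. Service 901; fixed 121; total 1022.
Proposal Y: {A, D}: C1→A 6·18=108, C2→A 4·22=88, C3→A 2·14=28, C4→A 13·11=143, C5→A 4·24=96, C6→D 2·25=50, C7→D 5·5=25. Service 538; fixed 364; total 902.
Difference: |1022 − 902| = 120.

Proposal Y is cheaper by 120.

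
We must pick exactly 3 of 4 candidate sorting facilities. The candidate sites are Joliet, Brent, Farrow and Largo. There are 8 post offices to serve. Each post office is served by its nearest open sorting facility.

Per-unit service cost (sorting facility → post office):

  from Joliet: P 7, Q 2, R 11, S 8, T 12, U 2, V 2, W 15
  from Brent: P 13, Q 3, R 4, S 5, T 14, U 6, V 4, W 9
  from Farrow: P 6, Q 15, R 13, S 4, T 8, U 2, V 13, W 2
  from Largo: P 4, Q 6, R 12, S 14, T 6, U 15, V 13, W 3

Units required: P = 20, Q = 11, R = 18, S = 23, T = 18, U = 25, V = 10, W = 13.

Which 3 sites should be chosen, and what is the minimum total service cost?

With exactly 3 open, each post office uses its cheapest among the chosen.
{Brent, Farrow, Largo}: P→Largo 4·20=80, Q→Brent 3·11=33, R→Brent 4·18=72, S→Farrow 4·23=92, T→Largo 6·18=108, U→Farrow 2·25=50, V→Brent 4·10=40, W→Farrow 2·13=26. Service cost 501.
{Joliet, Brent, Largo}: service cost 506
{Joliet, Brent, Farrow}: service cost 546
Among all 4 size-3 choices, {Brent, Farrow, Largo} is lowest.

Choose Brent, Farrow and Largo; total service cost 501.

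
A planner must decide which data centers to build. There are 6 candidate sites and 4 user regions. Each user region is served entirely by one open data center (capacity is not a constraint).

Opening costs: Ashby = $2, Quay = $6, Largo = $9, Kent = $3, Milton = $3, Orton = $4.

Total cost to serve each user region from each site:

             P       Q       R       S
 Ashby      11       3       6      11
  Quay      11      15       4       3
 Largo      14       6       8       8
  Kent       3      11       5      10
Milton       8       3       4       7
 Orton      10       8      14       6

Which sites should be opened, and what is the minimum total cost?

For any fixed open set, each user region goes to its cheapest open site; total = fixed + service.
{Kent, Milton}: P→Kent 3, Q→Milton 3, R→Milton 4, S→Milton 7. Service 17; fixed 6; total 23.
{Ashby, Quay, Kent}: P→Kent 3, Q→Ashby 3, R→Quay 4, S→Quay 3. Service 13; fixed 11; total 24.
{Ashby, Kent, Milton}: P→Kent 3, Q→Ashby 3, R→Milton 4, S→Milton 7. Service 17; fixed 8; total 25.
{Ashby, Quay, Largo, Kent, Milton, Orton}: service 13 + fixed 27 = 40
No other subset beats 23.

Open Kent and Milton; minimum total cost 23.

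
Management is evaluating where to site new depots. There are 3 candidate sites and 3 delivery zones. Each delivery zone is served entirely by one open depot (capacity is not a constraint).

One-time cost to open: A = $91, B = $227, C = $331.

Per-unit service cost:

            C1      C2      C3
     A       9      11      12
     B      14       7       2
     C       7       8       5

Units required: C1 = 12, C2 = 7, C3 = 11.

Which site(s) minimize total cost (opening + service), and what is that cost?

For any fixed open set, each delivery zone goes to its cheapest open site; total = fixed + service.
{A}: C1→A 9·12=108, C2→A 11·7=77, C3→A 12·11=132. Service 317; fixed 91; total 408.
{B}: C1→B 14·12=168, C2→B 7·7=49, C3→B 2·11=22. Service 239; fixed 227; total 466.
{A, B}: C1→A 9·12=108, C2→B 7·7=49, C3→B 2·11=22. Service 179; fixed 318; total 497.
{A, B, C}: C1→C 7·12=84, C2→B 7·7=49, C3→B 2·11=22. Service 155; fixed 649; total 804.
(All 7 nonempty subsets were checked; A only is lowest.)

Open A only; minimum total cost 408.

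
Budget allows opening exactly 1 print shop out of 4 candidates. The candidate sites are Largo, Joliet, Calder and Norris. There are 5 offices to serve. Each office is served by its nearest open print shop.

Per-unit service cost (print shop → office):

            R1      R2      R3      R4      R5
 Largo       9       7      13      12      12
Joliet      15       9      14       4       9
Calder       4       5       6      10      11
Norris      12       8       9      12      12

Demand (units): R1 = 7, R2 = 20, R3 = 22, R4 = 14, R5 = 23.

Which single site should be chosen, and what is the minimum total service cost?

With exactly 1 open, each office uses its cheapest among the chosen.
{Calder}: R1→Calder 4·7=28, R2→Calder 5·20=100, R3→Calder 6·22=132, R4→Calder 10·14=140, R5→Calder 11·23=253. Service cost 653.
{Joliet}: service cost 856
{Norris}: service cost 886
Among all 4 size-1 choices, {Calder} is lowest.

Choose Calder only; total service cost 653.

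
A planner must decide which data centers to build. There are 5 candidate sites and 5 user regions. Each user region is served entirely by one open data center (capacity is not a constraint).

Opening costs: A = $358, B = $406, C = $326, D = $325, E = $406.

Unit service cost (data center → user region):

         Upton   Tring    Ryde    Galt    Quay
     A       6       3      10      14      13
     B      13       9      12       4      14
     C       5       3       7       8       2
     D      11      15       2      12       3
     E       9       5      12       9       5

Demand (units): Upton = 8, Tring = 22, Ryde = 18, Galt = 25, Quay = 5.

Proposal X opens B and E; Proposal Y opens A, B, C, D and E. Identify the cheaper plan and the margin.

Proposal X is cheaper by 738.

Proposal X: {B, E}: Upton→E 9·8=72, Tring→E 5·22=110, Ryde→B 12·18=216, Galt→B 4·25=100, Quay→E 5·5=25. Service 523; fixed 812; total 1335.
Proposal Y: {A, B, C, D, E}: Upton→C 5·8=40, Tring→A 3·22=66, Ryde→D 2·18=36, Galt→B 4·25=100, Quay→C 2·5=10. Service 252; fixed 1821; total 2073.
Difference: |1335 − 2073| = 738.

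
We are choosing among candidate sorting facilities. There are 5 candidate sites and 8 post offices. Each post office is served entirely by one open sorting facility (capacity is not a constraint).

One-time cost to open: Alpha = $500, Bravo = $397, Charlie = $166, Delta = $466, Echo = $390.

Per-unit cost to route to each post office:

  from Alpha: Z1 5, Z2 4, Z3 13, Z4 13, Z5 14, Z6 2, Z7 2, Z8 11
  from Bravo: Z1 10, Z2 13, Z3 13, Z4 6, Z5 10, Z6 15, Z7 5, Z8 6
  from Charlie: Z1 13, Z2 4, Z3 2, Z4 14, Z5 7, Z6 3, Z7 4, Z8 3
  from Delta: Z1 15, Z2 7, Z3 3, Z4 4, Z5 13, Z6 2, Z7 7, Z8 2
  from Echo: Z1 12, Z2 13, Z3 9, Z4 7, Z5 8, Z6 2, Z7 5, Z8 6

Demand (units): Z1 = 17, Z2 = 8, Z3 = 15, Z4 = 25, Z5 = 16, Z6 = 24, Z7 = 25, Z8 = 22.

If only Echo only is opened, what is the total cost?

Each post office is assigned to its cheapest site among the open ones.
{Echo}: Z1→Echo 12·17=204, Z2→Echo 13·8=104, Z3→Echo 9·15=135, Z4→Echo 7·25=175, Z5→Echo 8·16=128, Z6→Echo 2·24=48, Z7→Echo 5·25=125, Z8→Echo 6·22=132. Service 1051; fixed 390; total 1441.

Total cost: 1441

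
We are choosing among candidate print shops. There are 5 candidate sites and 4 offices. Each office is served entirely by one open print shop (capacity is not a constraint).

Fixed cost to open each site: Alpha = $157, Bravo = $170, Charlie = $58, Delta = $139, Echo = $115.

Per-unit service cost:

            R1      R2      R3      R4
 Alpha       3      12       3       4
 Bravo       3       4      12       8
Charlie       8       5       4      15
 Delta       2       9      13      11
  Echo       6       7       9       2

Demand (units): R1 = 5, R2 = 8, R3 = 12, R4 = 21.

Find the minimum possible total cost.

For any fixed open set, each office goes to its cheapest open site; total = fixed + service.
{Charlie, Echo}: R1→Echo 6·5=30, R2→Charlie 5·8=40, R3→Charlie 4·12=48, R4→Echo 2·21=42. Service 160; fixed 173; total 333.
{Echo}: R1→Echo 6·5=30, R2→Echo 7·8=56, R3→Echo 9·12=108, R4→Echo 2·21=42. Service 236; fixed 115; total 351.
{Alpha}: R1→Alpha 3·5=15, R2→Alpha 12·8=96, R3→Alpha 3·12=36, R4→Alpha 4·21=84. Service 231; fixed 157; total 388.
{Alpha, Bravo, Charlie, Delta, Echo}: R1→Delta 2·5=10, R2→Bravo 4·8=32, R3→Alpha 3·12=36, R4→Echo 2·21=42. Service 120; fixed 639; total 759.
No other subset beats 333.

Minimum total cost: 333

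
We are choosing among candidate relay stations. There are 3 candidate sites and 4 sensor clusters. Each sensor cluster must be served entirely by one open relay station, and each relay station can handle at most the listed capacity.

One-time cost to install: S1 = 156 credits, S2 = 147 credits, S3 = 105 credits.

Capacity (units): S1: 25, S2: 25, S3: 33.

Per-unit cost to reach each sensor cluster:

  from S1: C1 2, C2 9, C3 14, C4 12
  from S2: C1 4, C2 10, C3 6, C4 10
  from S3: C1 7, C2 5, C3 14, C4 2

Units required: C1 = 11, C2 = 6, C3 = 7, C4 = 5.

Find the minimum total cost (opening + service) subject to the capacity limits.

Open {S3}: C1→S3 7·11=77, C2→S3 5·6=30, C3→S3 14·7=98, C4→S3 2·5=10.
Loads: S3 carries 29/33. Service 215; fixed 105; total 320.
Next best feasible plan costs 378.

Minimum total cost: 320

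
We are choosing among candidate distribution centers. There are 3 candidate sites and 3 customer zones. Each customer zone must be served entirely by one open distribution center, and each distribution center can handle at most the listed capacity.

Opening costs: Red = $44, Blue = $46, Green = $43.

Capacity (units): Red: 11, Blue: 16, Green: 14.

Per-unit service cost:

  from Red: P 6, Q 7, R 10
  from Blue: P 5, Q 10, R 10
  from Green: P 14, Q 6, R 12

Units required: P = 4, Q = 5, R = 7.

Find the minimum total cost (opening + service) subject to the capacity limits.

Minimum total cost: 186

Open {Blue}: P→Blue 5·4=20, Q→Blue 10·5=50, R→Blue 10·7=70.
Loads: Blue carries 16/16. Service 140; fixed 46; total 186.
Next best feasible plan costs 209.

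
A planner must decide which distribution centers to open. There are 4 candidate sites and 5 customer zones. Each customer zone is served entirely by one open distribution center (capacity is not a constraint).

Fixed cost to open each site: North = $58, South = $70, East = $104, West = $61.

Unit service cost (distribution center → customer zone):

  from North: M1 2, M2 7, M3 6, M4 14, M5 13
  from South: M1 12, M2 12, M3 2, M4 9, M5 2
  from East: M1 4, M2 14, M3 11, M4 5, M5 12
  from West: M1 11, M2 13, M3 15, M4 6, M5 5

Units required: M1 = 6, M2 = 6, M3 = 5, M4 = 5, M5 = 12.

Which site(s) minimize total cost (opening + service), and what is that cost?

For any fixed open set, each customer zone goes to its cheapest open site; total = fixed + service.
{North, South}: M1→North 2·6=12, M2→North 7·6=42, M3→South 2·5=10, M4→South 9·5=45, M5→South 2·12=24. Service 133; fixed 128; total 261.
{North, West}: M1→North 2·6=12, M2→North 7·6=42, M3→North 6·5=30, M4→West 6·5=30, M5→West 5·12=60. Service 174; fixed 119; total 293.
{South}: service 223 + fixed 70 = 293
{North, South, East, West}: service 113 + fixed 293 = 406
No other subset beats 261.

Open North and South; minimum total cost 261.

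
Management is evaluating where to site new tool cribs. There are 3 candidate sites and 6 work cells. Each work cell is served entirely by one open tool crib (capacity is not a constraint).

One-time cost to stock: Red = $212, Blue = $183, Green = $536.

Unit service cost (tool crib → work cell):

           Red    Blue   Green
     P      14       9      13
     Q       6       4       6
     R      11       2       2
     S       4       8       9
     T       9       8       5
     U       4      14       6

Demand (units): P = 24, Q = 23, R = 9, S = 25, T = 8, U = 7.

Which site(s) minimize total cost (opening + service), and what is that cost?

Open Blue only; minimum total cost 871.

For any fixed open set, each work cell goes to its cheapest open site; total = fixed + service.
{Blue}: P→Blue 9·24=216, Q→Blue 4·23=92, R→Blue 2·9=18, S→Blue 8·25=200, T→Blue 8·8=64, U→Blue 14·7=98. Service 688; fixed 183; total 871.
{Red, Blue}: P→Blue 9·24=216, Q→Blue 4·23=92, R→Blue 2·9=18, S→Red 4·25=100, T→Blue 8·8=64, U→Red 4·7=28. Service 518; fixed 395; total 913.
{Red}: P→Red 14·24=336, Q→Red 6·23=138, R→Red 11·9=99, S→Red 4·25=100, T→Red 9·8=72, U→Red 4·7=28. Service 773; fixed 212; total 985.
{Red, Blue, Green}: P→Blue 9·24=216, Q→Blue 4·23=92, R→Blue 2·9=18, S→Red 4·25=100, T→Green 5·8=40, U→Red 4·7=28. Service 494; fixed 931; total 1425.
No other subset beats 871.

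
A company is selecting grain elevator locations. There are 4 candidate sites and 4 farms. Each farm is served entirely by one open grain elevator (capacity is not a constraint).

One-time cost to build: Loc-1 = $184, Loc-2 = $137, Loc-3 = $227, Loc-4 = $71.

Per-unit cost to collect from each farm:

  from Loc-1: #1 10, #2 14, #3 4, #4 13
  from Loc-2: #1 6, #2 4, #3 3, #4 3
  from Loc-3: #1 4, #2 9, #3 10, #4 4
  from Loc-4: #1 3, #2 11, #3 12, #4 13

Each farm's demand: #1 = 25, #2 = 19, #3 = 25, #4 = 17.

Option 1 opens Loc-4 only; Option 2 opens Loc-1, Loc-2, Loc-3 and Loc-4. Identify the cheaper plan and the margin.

Option 1: {Loc-4}: #1→Loc-4 3·25=75, #2→Loc-4 11·19=209, #3→Loc-4 12·25=300, #4→Loc-4 13·17=221. Service 805; fixed 71; total 876.
Option 2: {Loc-1, Loc-2, Loc-3, Loc-4}: #1→Loc-4 3·25=75, #2→Loc-2 4·19=76, #3→Loc-2 3·25=75, #4→Loc-2 3·17=51. Service 277; fixed 619; total 896.
Difference: |876 − 896| = 20.

Option 1 is cheaper by 20.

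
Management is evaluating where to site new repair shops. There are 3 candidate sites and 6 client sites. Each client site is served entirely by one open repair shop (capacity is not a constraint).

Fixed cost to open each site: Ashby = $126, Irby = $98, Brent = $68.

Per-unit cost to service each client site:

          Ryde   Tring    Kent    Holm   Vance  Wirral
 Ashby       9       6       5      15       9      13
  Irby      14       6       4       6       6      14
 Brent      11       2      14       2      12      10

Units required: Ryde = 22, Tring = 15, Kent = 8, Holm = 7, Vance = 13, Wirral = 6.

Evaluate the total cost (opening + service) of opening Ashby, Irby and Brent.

Total cost: 704

Each client site is assigned to its cheapest site among the open ones.
{Ashby, Irby, Brent}: Ryde→Ashby 9·22=198, Tring→Brent 2·15=30, Kent→Irby 4·8=32, Holm→Brent 2·7=14, Vance→Irby 6·13=78, Wirral→Brent 10·6=60. Service 412; fixed 292; total 704.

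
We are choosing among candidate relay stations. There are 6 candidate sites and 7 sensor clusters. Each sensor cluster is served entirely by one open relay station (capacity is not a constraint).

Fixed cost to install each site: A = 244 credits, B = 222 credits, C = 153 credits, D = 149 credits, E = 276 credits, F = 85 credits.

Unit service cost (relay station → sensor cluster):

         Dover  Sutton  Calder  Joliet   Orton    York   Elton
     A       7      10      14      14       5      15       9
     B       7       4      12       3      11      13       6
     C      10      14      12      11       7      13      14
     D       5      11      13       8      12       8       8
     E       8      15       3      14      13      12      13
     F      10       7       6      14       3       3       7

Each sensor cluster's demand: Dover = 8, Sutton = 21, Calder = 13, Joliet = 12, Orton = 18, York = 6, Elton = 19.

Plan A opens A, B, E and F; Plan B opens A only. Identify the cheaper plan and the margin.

Plan A: {A, B, E, F}: Dover→A 7·8=56, Sutton→B 4·21=84, Calder→E 3·13=39, Joliet→B 3·12=36, Orton→F 3·18=54, York→F 3·6=18, Elton→B 6·19=114. Service 401; fixed 827; total 1228.
Plan B: {A}: Dover→A 7·8=56, Sutton→A 10·21=210, Calder→A 14·13=182, Joliet→A 14·12=168, Orton→A 5·18=90, York→A 15·6=90, Elton→A 9·19=171. Service 967; fixed 244; total 1211.
Difference: |1228 − 1211| = 17.

Plan B is cheaper by 17.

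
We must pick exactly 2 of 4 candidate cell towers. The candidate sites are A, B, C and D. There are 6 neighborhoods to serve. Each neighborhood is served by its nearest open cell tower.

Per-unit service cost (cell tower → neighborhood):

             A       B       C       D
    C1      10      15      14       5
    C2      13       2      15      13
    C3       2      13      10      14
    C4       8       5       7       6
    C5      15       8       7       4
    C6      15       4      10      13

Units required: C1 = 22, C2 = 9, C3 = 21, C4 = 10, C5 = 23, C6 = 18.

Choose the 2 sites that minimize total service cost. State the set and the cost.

With exactly 2 open, each neighborhood uses its cheapest among the chosen.
{A, B}: C1→A 10·22=220, C2→B 2·9=18, C3→A 2·21=42, C4→B 5·10=50, C5→B 8·23=184, C6→B 4·18=72. Service cost 586.
{B, D}: service cost 615
{A, D}: service cost 655
Among all 6 size-2 choices, {A, B} is lowest.

Choose A and B; total service cost 586.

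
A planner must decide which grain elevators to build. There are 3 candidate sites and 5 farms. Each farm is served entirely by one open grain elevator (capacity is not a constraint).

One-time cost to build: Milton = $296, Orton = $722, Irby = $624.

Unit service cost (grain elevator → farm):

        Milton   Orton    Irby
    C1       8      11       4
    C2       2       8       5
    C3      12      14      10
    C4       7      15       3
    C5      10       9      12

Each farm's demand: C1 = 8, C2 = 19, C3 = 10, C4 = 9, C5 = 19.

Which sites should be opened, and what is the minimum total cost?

Open Milton only; minimum total cost 771.

For any fixed open set, each farm goes to its cheapest open site; total = fixed + service.
{Milton}: C1→Milton 8·8=64, C2→Milton 2·19=38, C3→Milton 12·10=120, C4→Milton 7·9=63, C5→Milton 10·19=190. Service 475; fixed 296; total 771.
{Irby}: service 482 + fixed 624 = 1106
{Milton, Irby}: service 387 + fixed 920 = 1307
{Milton, Orton, Irby}: service 368 + fixed 1642 = 2010
(All 7 nonempty subsets were checked; Milton only is lowest.)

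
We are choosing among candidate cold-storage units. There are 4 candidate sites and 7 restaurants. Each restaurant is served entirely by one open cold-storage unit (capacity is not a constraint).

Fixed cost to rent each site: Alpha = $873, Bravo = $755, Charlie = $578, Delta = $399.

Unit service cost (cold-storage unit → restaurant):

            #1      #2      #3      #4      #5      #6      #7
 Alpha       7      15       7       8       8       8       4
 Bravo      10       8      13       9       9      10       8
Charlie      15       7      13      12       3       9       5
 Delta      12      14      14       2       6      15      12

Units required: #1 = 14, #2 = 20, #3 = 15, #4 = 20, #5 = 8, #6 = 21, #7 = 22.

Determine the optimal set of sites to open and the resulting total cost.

Open Charlie only; minimum total cost 1686.

For any fixed open set, each restaurant goes to its cheapest open site; total = fixed + service.
{Charlie}: #1→Charlie 15·14=210, #2→Charlie 7·20=140, #3→Charlie 13·15=195, #4→Charlie 12·20=240, #5→Charlie 3·8=24, #6→Charlie 9·21=189, #7→Charlie 5·22=110. Service 1108; fixed 578; total 1686.
{Delta}: service 1325 + fixed 399 = 1724
{Charlie, Delta}: #1→Delta 12·14=168, #2→Charlie 7·20=140, #3→Charlie 13·15=195, #4→Delta 2·20=40, #5→Charlie 3·8=24, #6→Charlie 9·21=189, #7→Charlie 5·22=110. Service 866; fixed 977; total 1843.
{Alpha, Bravo, Charlie, Delta}: service 663 + fixed 2605 = 3268
(All 15 nonempty subsets were checked; Charlie only is lowest.)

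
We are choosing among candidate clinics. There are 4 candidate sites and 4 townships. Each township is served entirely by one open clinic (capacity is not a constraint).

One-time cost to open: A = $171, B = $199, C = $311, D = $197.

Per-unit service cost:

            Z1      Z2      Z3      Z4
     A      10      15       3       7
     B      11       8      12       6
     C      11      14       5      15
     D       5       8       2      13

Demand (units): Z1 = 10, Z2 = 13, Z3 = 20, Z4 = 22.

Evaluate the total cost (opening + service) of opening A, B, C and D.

Each township is assigned to its cheapest site among the open ones.
{A, B, C, D}: Z1→D 5·10=50, Z2→B 8·13=104, Z3→D 2·20=40, Z4→B 6·22=132. Service 326; fixed 878; total 1204.

Total cost: 1204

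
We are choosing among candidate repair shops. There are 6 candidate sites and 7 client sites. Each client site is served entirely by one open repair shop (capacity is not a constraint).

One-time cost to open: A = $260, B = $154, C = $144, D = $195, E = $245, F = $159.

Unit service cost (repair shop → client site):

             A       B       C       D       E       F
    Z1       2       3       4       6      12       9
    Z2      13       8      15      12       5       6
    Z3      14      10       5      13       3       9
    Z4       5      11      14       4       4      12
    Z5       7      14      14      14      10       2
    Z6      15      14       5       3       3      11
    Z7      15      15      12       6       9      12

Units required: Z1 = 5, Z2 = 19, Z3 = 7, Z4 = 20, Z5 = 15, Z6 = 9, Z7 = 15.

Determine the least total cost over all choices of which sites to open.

For any fixed open set, each client site goes to its cheapest open site; total = fixed + service.
{D, F}: Z1→D 6·5=30, Z2→F 6·19=114, Z3→F 9·7=63, Z4→D 4·20=80, Z5→F 2·15=30, Z6→D 3·9=27, Z7→D 6·15=90. Service 434; fixed 354; total 788.
{E}: service 568 + fixed 245 = 813
{E, F}: service 433 + fixed 404 = 837
{A, B, C, D, E, F}: service 353 + fixed 1157 = 1510
No other subset beats 788.

Minimum total cost: 788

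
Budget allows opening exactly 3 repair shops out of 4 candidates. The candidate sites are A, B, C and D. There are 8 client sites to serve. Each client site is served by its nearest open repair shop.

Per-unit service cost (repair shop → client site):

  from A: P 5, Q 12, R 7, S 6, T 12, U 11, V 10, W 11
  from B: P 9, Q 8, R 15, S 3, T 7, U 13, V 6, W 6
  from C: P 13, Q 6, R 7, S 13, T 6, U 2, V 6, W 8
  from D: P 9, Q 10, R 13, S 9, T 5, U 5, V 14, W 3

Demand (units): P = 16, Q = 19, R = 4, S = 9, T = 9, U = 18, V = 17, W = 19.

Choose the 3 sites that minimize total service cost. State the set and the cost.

With exactly 3 open, each client site uses its cheapest among the chosen.
{A, C, D}: P→A 5·16=80, Q→C 6·19=114, R→A 7·4=28, S→A 6·9=54, T→D 5·9=45, U→C 2·18=36, V→C 6·17=102, W→D 3·19=57. Service cost 516.
{B, C, D}: service cost 553
{A, B, C}: service cost 555
Among all 4 size-3 choices, {A, C, D} is lowest.

Choose A, C and D; total service cost 516.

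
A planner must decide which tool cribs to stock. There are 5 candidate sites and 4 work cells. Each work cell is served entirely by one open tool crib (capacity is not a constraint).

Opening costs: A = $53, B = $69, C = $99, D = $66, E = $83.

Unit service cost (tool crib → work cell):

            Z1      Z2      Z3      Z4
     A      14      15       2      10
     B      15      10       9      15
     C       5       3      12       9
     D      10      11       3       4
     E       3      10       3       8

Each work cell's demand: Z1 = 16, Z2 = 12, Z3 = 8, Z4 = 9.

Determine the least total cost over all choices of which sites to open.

Minimum total cost: 341

For any fixed open set, each work cell goes to its cheapest open site; total = fixed + service.
{C, D}: Z1→C 5·16=80, Z2→C 3·12=36, Z3→D 3·8=24, Z4→D 4·9=36. Service 176; fixed 165; total 341.
{E}: service 264 + fixed 83 = 347
{C, E}: Z1→E 3·16=48, Z2→C 3·12=36, Z3→E 3·8=24, Z4→E 8·9=72. Service 180; fixed 182; total 362.
{A, B, C, D, E}: service 136 + fixed 370 = 506
No other subset beats 341.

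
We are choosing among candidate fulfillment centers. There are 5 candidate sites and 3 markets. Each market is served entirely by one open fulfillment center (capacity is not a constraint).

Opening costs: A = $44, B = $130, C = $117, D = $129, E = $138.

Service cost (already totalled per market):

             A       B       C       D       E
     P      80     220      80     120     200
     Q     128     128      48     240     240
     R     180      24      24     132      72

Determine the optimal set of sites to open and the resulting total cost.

Open C only; minimum total cost 269.

For any fixed open set, each market goes to its cheapest open site; total = fixed + service.
{C}: P→C 80, Q→C 48, R→C 24. Service 152; fixed 117; total 269.
{A, C}: service 152 + fixed 161 = 313
{C, D}: service 152 + fixed 246 = 398
{A, B, C, D, E}: service 152 + fixed 558 = 710
No other subset beats 269.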